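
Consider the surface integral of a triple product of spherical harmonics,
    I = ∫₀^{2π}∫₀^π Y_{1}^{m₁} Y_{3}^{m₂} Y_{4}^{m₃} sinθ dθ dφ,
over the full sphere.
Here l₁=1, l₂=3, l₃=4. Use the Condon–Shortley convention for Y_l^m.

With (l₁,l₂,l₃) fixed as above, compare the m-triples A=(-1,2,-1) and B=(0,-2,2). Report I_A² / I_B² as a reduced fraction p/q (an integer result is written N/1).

1/4

l's match ⇒ only the (l;m) 3-j factors differ between A and B.
A: triangle coeff Δ(1,3,4) = 1/252; Σ_t [0,0]: t=0:+1/240 = 1/240; (3j)²=1/84 [(1 3 4; -1 2 -1)], sign=-1
B: triangle coeff Δ(1,3,4) = 1/252; Σ_t [0,0]: t=0:+1/120 = 1/120; (3j)²=1/21 [(1 3 4; 0 -2 2)], sign=+1
I_A²/I_B² = (1/84)/(1/21) = 1/4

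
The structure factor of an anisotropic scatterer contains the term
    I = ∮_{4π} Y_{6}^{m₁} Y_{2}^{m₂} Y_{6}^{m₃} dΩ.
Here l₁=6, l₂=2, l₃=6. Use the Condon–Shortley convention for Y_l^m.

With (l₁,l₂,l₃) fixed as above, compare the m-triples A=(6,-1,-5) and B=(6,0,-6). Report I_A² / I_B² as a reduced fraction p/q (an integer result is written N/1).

Shared (l₁,l₂,l₃)=(6,2,6): N and (l;000)² cancel in I_A²/I_B².
A: Δ = 2!·10!·2!/15! = 1/90090; Racah Σ t=0..0: t=0:+1/7257600 = 1/7257600; ⇒ 3j(6 2 6; 6 -1 -5)² = 11/455, sgn -1
B: Δ = 2!·10!·2!/15! = 1/90090; Racah Σ t=0..0: t=0:+1/14515200 = 1/14515200; ⇒ 3j(6 2 6; 6 0 -6)² = 22/455, sgn +1
I_A²/I_B² = (11/455)/(22/455) = 1/2

1/2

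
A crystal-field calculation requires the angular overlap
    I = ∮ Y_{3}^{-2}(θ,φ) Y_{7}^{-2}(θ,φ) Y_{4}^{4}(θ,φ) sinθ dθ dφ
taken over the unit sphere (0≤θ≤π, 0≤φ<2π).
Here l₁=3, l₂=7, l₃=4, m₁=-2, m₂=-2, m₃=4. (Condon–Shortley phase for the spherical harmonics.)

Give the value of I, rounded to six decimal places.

Rules hold: Σm=0, L=14 even, 4≤4≤10.
N = 7·15·9 = 945
Δ = 6!·0!·8!/15! = 1/45045
Racah Σ t=3..3: t=3:−1/20736 = -1/20736
⇒ 3j(3 7 4; 0 0 0)² = 35/1287, sgn -1
Racah Σ t=5..5: t=5:−1/4838400 = -1/4838400
⇒ 3j(3 7 4; -2 -2 4)² = 1/5005, sgn -1
4πI² = N·(3j₀)²·(3jₘ)² = 105/20449
I = +1·√(0.00513473/4π) = 0.02021407

0.020214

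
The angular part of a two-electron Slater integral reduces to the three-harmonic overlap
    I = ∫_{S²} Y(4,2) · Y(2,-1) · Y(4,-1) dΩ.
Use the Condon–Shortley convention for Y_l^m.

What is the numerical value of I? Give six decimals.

m-sum 0 ✓  L=10 even ✓  2≤4≤6 ✓
Π(2lᵢ+1) = 9×5×9 = 405
triangle coeff Δ(4,2,4) = 1/13860
Σ_t [0,2]: t=0:+1/192 t=1:−1/36 t=2:+1/192 = -5/288
(3j)²=20/693 [(4 2 4; 0 0 0)], sign=-1
Σ_t [0,1]: t=0:+1/96 t=1:−1/240 = 1/160
(3j)²=27/1540 [(4 2 4; 2 -1 -1)], sign=-1
⇒ 4πI² = 1215/5929
I = (+1)√(1215/5929/(4π)) = 0.12770047

0.127700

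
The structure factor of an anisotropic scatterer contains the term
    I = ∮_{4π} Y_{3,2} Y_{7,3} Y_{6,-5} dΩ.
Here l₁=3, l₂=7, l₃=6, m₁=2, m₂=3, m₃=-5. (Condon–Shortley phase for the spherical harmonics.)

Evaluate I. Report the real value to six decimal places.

Checks pass: Σm=0; 16 even; l₃=6∈[4,10].
(2·3+1)(2·7+1)(2·6+1) = 1365
Δ: 4! 2! 10! / 17! → 1/2042040
sum: t=1:−1/207360 t=2:+1/57600 t=3:−1/207360 = 1/129600
3j²(3 7 6; 0 0 0) = Δ·Π!·Σ² = 168/12155  (sign +1)
sum: t=0:+1/87091200 t=1:−1/4354560 = -19/87091200
3j²(3 7 6; 2 3 -5) = Δ·Π!·Σ² = 361/37128  (sign +1)
combine: 4πI² = 1365·168/12155·361/37128 = 7581/41327
take √, sign +1: I = 0.12082071

0.120821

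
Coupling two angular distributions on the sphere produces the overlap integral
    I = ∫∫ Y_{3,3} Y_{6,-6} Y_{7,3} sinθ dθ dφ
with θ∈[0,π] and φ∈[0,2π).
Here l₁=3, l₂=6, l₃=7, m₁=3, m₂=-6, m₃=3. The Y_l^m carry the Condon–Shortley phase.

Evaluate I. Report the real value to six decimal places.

Checks pass: Σm=0; 16 even; l₃=7∈[3,9].
(2·3+1)(2·6+1)(2·7+1) = 1365
Δ: 2! 4! 10! / 17! → 1/2042040
sum: t=0:+1/207360 t=1:−1/57600 t=2:+1/207360 = -1/129600
3j²(3 6 7; 0 0 0) = Δ·Π!·Σ² = 168/12155  (sign +1)
sum: t=0:+1/174182400 = 1/174182400
3j²(3 6 7; 3 -6 3) = Δ·Π!·Σ² = 3/6188  (sign +1)
combine: 4πI² = 1365·168/12155·3/6188 = 378/41327
take √, sign +1: I = 0.02697889

0.026979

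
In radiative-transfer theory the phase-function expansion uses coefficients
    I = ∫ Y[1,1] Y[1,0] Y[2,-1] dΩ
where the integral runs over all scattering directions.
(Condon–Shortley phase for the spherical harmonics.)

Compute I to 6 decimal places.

Checks pass: Σm=0; 4 even; l₃=2∈[0,2].
(2·1+1)(2·1+1)(2·2+1) = 45
Δ: 0! 2! 2! / 5! → 1/30
sum: t=0:+1/1 = 1/1
3j²(1 1 2; 0 0 0) = Δ·Π!·Σ² = 2/15  (sign +1)
sum: t=0:+1/2 = 1/2
3j²(1 1 2; 1 0 -1) = Δ·Π!·Σ² = 1/10  (sign -1)
combine: 4πI² = 45·2/15·1/10 = 3/5
take √, sign -1: I = -0.21850969

-0.218510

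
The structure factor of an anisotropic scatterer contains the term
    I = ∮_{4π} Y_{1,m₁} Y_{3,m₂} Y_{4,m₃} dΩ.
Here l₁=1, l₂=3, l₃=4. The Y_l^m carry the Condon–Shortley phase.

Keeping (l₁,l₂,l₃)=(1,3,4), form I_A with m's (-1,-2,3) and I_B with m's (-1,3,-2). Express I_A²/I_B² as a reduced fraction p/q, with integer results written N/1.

Same 1,3,4: normalisation and zero-m 3j drop out of the ratio.
A: Δ: 0! 2! 6! / 9! → 1/252; sum: t=0:+1/240 = 1/240; 3j²(1 3 4; -1 -2 3) = Δ·Π!·Σ² = 1/12  (sign -1)
B: Δ: 0! 2! 6! / 9! → 1/252; sum: t=0:+1/1440 = 1/1440; 3j²(1 3 4; -1 3 -2) = Δ·Π!·Σ² = 1/252  (sign +1)
I_A²/I_B² = (1/12)/(1/252) = 21/1

21/1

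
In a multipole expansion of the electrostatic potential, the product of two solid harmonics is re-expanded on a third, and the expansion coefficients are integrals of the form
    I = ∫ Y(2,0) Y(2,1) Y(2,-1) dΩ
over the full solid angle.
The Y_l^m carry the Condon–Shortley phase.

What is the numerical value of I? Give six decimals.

-0.090112

Checks pass: Σm=0; 6 even; l₃=2∈[0,4].
(2·2+1)(2·2+1)(2·2+1) = 125
Δ: 2! 2! 2! / 7! → 1/630
sum: t=0:+1/8 t=1:−1/1 t=2:+1/8 = -3/4
3j²(2 2 2; 0 0 0) = Δ·Π!·Σ² = 2/35  (sign -1)
sum: t=1:−1/2 t=2:+1/4 = -1/4
3j²(2 2 2; 0 1 -1) = Δ·Π!·Σ² = 1/70  (sign +1)
combine: 4πI² = 125·2/35·1/70 = 5/49
take √, sign -1: I = -0.09011188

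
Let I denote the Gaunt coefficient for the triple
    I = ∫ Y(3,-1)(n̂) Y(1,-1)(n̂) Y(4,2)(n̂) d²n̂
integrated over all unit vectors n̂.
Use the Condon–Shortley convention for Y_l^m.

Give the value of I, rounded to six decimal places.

0.238414

m-sum 0 ✓  L=8 even ✓  2≤4≤4 ✓
Π(2lᵢ+1) = 7×3×9 = 189
triangle coeff Δ(3,1,4) = 1/252
Σ_t [0,0]: t=0:+1/36 = 1/36
(3j)²=4/63 [(3 1 4; 0 0 0)], sign=+1
Σ_t [0,0]: t=0:+1/96 = 1/96
(3j)²=5/84 [(3 1 4; -1 -1 2)], sign=+1
⇒ 4πI² = 5/7
I = (+1)√(5/7/(4π)) = 0.23841361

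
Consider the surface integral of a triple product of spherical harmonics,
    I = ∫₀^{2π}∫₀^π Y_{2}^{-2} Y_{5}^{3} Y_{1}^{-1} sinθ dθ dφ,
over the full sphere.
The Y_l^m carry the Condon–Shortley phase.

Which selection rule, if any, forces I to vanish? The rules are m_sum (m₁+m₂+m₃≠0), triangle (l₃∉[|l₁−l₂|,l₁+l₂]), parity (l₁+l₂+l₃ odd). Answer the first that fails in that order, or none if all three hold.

triangle

azimuthal sum: -2 + 3 − 1 = 0  ✓
3 ≤ 1 ≤ 7 (triangle on l)  ✗
L = 2 + 5 + 1 = 8 (even)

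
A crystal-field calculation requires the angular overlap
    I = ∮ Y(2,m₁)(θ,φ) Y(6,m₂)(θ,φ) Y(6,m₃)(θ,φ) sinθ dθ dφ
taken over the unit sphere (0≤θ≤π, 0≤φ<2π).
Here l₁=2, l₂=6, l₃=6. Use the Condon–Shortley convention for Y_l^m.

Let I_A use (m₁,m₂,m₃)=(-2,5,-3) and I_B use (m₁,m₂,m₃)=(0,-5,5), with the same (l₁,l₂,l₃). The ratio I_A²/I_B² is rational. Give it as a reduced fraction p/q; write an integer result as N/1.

10/11

Shared (l₁,l₂,l₃)=(2,6,6): N and (l;000)² cancel in I_A²/I_B².
A: Δ = 2!·2!·10!/15! = 1/90090; Racah Σ t=2..2: t=2:+1/1451520 = 1/1451520; ⇒ 3j(2 6 6; -2 5 -3)² = 1/91, sgn -1
B: Δ = 2!·2!·10!/15! = 1/90090; Racah Σ t=0..1: t=0:+1/1451520 t=1:−1/3628800 = 1/2419200; ⇒ 3j(2 6 6; 0 -5 5)² = 11/910, sgn -1
I_A²/I_B² = (1/91)/(11/910) = 10/11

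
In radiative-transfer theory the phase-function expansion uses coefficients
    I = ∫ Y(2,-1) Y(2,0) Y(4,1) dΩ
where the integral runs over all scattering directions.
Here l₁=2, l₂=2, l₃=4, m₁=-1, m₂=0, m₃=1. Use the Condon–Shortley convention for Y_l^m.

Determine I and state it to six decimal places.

m-sum 0 ✓  L=8 even ✓  0≤4≤4 ✓
Π(2lᵢ+1) = 5×5×9 = 225
triangle coeff Δ(2,2,4) = 1/630
Σ_t [0,0]: t=0:+1/16 = 1/16
(3j)²=2/35 [(2 2 4; 0 0 0)], sign=+1
Σ_t [0,0]: t=0:+1/24 = 1/24
(3j)²=1/21 [(2 2 4; -1 0 1)], sign=-1
⇒ 4πI² = 30/49
I = (-1)√(30/49/(4π)) = -0.22072812

-0.220728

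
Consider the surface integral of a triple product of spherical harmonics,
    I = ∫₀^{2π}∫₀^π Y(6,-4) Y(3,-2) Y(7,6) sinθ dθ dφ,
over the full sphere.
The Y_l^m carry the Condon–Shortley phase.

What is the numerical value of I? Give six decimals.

m-sum 0 ✓  L=16 even ✓  3≤7≤9 ✓
Π(2lᵢ+1) = 13×7×15 = 1365
triangle coeff Δ(6,3,7) = 1/2042040
Σ_t [0,2]: t=0:+1/207360 t=1:−1/57600 t=2:+1/207360 = -1/129600
(3j)²=168/12155 [(6 3 7; 0 0 0)], sign=+1
Σ_t [0,1]: t=0:+1/43545600 t=1:−1/8709120 = -1/10886400
(3j)²=8/357 [(6 3 7; -4 -2 6)], sign=+1
⇒ 4πI² = 1344/3179
I = (+1)√(1344/3179/(4π)) = 0.18342116

0.183421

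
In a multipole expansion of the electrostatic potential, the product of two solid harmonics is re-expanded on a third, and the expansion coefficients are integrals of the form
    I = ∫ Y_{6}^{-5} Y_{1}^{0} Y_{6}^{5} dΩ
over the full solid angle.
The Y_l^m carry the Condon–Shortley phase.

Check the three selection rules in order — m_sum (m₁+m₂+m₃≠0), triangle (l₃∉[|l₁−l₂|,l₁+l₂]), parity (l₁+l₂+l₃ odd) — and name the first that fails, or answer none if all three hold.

azimuthal sum: -5 + 0 + 5 = 0  ✓
5 ≤ 6 ≤ 7 (triangle on l)  ✓
L = 6 + 1 + 6 = 13 (odd)  ✗

parity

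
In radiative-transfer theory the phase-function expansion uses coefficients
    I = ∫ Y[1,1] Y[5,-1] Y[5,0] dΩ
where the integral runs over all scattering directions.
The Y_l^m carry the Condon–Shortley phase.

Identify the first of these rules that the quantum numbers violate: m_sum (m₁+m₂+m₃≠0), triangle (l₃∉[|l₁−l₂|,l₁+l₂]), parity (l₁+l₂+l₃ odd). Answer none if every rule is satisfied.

azimuthal sum: 1 − 1 + 0 = 0  ✓
4 ≤ 5 ≤ 6 (triangle on l)  ✓
L = 1 + 5 + 5 = 11 (odd)  ✗

parity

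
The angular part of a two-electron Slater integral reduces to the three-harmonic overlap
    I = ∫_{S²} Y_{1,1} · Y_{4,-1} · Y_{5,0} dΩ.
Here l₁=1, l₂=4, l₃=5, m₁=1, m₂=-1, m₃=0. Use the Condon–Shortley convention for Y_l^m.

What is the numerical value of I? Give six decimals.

0.155288

Rules hold: Σm=0, L=10 even, 3≤5≤5.
N = 3·9·11 = 297
Δ = 0!·2!·8!/11! = 1/495
Racah Σ t=0..0: t=0:+1/576 = 1/576
⇒ 3j(1 4 5; 0 0 0)² = 5/99, sgn -1
Racah Σ t=0..0: t=0:+1/1440 = 1/1440
⇒ 3j(1 4 5; 1 -1 0)² = 2/99, sgn -1
4πI² = N·(3j₀)²·(3jₘ)² = 10/33
I = +1·√(0.30303/4π) = 0.15528807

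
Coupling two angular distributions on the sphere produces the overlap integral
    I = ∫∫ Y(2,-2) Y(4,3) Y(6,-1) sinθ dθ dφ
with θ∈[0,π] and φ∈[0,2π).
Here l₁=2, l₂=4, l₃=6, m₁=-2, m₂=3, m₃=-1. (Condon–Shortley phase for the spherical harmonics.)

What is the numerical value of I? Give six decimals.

-0.035563

Rules hold: Σm=0, L=12 even, 2≤6≤6.
N = 5·9·13 = 585
Δ = 0!·4!·8!/13! = 1/6435
Racah Σ t=0..0: t=0:+1/2304 = 1/2304
⇒ 3j(2 4 6; 0 0 0)² = 5/143, sgn +1
Racah Σ t=0..0: t=0:+1/120960 = 1/120960
⇒ 3j(2 4 6; -2 3 -1)² = 1/1287, sgn -1
4πI² = N·(3j₀)²·(3jₘ)² = 25/1573
I = -1·√(0.0158932/4π) = -0.03556319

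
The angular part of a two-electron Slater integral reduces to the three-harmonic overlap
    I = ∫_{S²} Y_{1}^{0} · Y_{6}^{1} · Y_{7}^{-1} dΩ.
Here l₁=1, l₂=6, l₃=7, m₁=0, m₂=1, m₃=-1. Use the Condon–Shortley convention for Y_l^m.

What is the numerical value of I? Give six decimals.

-0.242415

Checks pass: Σm=0; 14 even; l₃=7∈[5,7].
(2·1+1)(2·6+1)(2·7+1) = 585
Δ: 0! 2! 12! / 15! → 1/1365
sum: t=0:+1/518400 = 1/518400
3j²(1 6 7; 0 0 0) = Δ·Π!·Σ² = 7/195  (sign -1)
sum: t=0:+1/604800 = 1/604800
3j²(1 6 7; 0 1 -1) = Δ·Π!·Σ² = 16/455  (sign +1)
combine: 4πI² = 585·7/195·16/455 = 48/65
take √, sign -1: I = -0.24241473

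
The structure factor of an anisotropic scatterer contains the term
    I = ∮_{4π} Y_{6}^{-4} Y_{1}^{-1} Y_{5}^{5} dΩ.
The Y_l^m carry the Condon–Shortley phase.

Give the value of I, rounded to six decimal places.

0.040859

Checks pass: Σm=0; 12 even; l₃=5∈[5,7].
(2·6+1)(2·1+1)(2·5+1) = 429
Δ: 2! 10! 0! / 13! → 1/858
sum: t=1:−1/14400 = -1/14400
3j²(6 1 5; 0 0 0) = Δ·Π!·Σ² = 6/143  (sign +1)
sum: t=0:+1/7257600 = 1/7257600
3j²(6 1 5; -4 -1 5) = Δ·Π!·Σ² = 1/858  (sign +1)
combine: 4πI² = 429·6/143·1/858 = 3/143
take √, sign +1: I = 0.04085899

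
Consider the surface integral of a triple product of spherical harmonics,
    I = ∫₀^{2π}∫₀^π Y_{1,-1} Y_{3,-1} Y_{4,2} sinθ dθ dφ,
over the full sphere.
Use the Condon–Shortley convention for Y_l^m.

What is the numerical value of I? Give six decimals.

0.238414

Checks pass: Σm=0; 8 even; l₃=4∈[2,4].
(2·1+1)(2·3+1)(2·4+1) = 189
Δ: 0! 2! 6! / 9! → 1/252
sum: t=0:+1/36 = 1/36
3j²(1 3 4; 0 0 0) = Δ·Π!·Σ² = 4/63  (sign +1)
sum: t=0:+1/96 = 1/96
3j²(1 3 4; -1 -1 2) = Δ·Π!·Σ² = 5/84  (sign +1)
combine: 4πI² = 189·4/63·5/84 = 5/7
take √, sign +1: I = 0.23841361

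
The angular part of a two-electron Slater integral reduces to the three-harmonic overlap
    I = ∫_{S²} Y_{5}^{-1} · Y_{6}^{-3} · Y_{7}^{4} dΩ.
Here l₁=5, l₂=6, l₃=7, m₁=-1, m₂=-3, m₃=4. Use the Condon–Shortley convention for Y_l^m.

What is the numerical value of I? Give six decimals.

Rules hold: Σm=0, L=18 even, 1≤7≤11.
N = 11·13·15 = 2145
Δ = 4!·6!·8!/19! = 1/174594420
Racah Σ t=0..4: t=0:+1/4147200 t=1:−1/207360 t=2:+1/82944 t=3:−1/207360 t=4:+1/4147200 = 1/345600
⇒ 3j(5 6 7; 0 0 0)² = 420/46189, sgn -1
Racah Σ t=0..3: t=0:+1/12441600 t=1:−1/1036800 t=2:+1/967680 t=3:−1/8709120 = 1/29030400
⇒ 3j(5 6 7; -1 -3 4)² = 9/146965, sgn -1
4πI² = N·(3j₀)²·(3jₘ)² = 1620/1356277
I = +1·√(0.00119445/4π) = 0.00974941

0.009749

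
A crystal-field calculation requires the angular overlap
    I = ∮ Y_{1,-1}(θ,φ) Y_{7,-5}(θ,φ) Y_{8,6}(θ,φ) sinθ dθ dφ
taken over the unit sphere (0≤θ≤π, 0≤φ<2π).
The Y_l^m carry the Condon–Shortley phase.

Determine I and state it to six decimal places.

m-sum 0 ✓  L=16 even ✓  6≤8≤8 ✓
Π(2lᵢ+1) = 3×15×17 = 765
triangle coeff Δ(1,7,8) = 1/2040
Σ_t [0,0]: t=0:+1/25401600 = 1/25401600
(3j)²=8/255 [(1 7 8; 0 0 0)], sign=+1
Σ_t [0,0]: t=0:+1/1916006400 = 1/1916006400
(3j)²=91/2040 [(1 7 8; -1 -5 6)], sign=+1
⇒ 4πI² = 91/85
I = (+1)√(91/85/(4π)) = 0.29188132

0.291881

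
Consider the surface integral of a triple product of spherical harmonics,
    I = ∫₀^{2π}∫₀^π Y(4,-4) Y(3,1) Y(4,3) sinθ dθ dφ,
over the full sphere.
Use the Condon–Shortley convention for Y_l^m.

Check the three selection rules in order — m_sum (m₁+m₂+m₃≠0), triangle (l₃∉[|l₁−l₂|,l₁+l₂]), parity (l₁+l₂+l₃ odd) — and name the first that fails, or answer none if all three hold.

Σmᵢ = 0  ✓
l₃∈[|l₁−l₂|,l₁+l₂]=[1,7], have l₃=4  ✓
Σlᵢ = 11 ⇒ odd  ✗

parity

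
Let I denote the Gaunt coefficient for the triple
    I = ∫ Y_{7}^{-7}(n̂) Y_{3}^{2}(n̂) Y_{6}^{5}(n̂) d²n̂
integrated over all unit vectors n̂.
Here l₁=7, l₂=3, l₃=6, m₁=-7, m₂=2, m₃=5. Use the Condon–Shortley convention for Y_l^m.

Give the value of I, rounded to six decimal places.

-0.201189

Checks pass: Σm=0; 16 even; l₃=6∈[4,10].
(2·7+1)(2·3+1)(2·6+1) = 1365
Δ: 4! 10! 2! / 17! → 1/2042040
sum: t=1:−1/207360 t=2:+1/57600 t=3:−1/207360 = 1/129600
3j²(7 3 6; 0 0 0) = Δ·Π!·Σ² = 168/12155  (sign +1)
sum: t=4:+1/87091200 = 1/87091200
3j²(7 3 6; -7 2 5) = Δ·Π!·Σ² = 11/408  (sign -1)
combine: 4πI² = 1365·168/12155·11/408 = 147/289
take √, sign -1: I = -0.20118927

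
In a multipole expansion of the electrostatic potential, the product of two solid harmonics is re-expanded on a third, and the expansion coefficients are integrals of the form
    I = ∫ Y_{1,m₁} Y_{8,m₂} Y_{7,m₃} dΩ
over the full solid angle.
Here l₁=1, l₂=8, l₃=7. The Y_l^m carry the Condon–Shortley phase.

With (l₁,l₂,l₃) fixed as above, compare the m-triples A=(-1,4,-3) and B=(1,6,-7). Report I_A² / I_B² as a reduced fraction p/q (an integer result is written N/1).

66/1

Same 1,8,7: normalisation and zero-m 3j drop out of the ratio.
A: Δ: 2! 0! 14! / 17! → 1/2040; sum: t=2:+1/174182400 = 1/174182400; 3j²(1 8 7; -1 4 -3) = Δ·Π!·Σ² = 11/340  (sign +1)
B: Δ: 2! 0! 14! / 17! → 1/2040; sum: t=0:+1/174356582400 = 1/174356582400; 3j²(1 8 7; 1 6 -7) = Δ·Π!·Σ² = 1/2040  (sign +1)
I_A²/I_B² = (11/340)/(1/2040) = 66/1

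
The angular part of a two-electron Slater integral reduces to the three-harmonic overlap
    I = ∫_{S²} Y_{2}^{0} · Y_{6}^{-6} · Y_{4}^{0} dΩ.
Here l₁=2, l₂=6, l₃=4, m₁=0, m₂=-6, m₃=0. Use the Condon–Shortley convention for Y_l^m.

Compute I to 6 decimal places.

0.000000

m-sum = 0 − 6 + 0 = -6 ≠ 0 ⇒ I = 0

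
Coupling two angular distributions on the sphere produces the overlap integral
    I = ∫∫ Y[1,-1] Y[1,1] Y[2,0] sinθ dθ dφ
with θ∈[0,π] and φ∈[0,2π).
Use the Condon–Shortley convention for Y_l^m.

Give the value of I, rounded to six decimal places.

Rules hold: Σm=0, L=4 even, 0≤2≤2.
N = 3·3·5 = 45
Δ = 0!·2!·2!/5! = 1/30
Racah Σ t=0..0: t=0:+1/1 = 1/1
⇒ 3j(1 1 2; 0 0 0)² = 2/15, sgn +1
Racah Σ t=0..0: t=0:+1/4 = 1/4
⇒ 3j(1 1 2; -1 1 0)² = 1/30, sgn +1
4πI² = N·(3j₀)²·(3jₘ)² = 1/5
I = +1·√(0.2/4π) = 0.12615663

0.126157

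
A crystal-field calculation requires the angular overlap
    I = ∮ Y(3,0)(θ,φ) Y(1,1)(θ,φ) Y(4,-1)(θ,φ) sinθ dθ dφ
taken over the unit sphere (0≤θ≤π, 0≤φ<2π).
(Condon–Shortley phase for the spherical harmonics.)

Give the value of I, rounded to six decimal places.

-0.194664

Checks pass: Σm=0; 8 even; l₃=4∈[2,4].
(2·3+1)(2·1+1)(2·4+1) = 189
Δ: 0! 6! 2! / 9! → 1/252
sum: t=0:+1/36 = 1/36
3j²(3 1 4; 0 0 0) = Δ·Π!·Σ² = 4/63  (sign +1)
sum: t=0:+1/72 = 1/72
3j²(3 1 4; 0 1 -1) = Δ·Π!·Σ² = 5/126  (sign -1)
combine: 4πI² = 189·4/63·5/126 = 10/21
take √, sign -1: I = -0.19466390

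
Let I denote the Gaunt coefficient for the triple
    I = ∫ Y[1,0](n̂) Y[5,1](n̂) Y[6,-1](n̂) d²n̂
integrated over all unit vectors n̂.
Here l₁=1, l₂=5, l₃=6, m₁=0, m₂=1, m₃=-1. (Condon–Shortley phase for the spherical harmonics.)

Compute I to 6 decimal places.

-0.241725

Rules hold: Σm=0, L=12 even, 4≤6≤6.
N = 3·11·13 = 429
Δ = 0!·2!·10!/13! = 1/858
Racah Σ t=0..0: t=0:+1/14400 = 1/14400
⇒ 3j(1 5 6; 0 0 0)² = 6/143, sgn +1
Racah Σ t=0..0: t=0:+1/17280 = 1/17280
⇒ 3j(1 5 6; 0 1 -1)² = 35/858, sgn -1
4πI² = N·(3j₀)²·(3jₘ)² = 105/143
I = -1·√(0.734266/4π) = -0.24172507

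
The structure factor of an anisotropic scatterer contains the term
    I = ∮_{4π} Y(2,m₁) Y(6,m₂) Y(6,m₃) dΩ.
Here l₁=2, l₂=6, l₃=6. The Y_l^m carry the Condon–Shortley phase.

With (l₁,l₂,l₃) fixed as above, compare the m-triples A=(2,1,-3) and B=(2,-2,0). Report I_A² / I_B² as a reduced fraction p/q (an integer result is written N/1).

Shared (l₁,l₂,l₃)=(2,6,6): N and (l;000)² cancel in I_A²/I_B².
A: Δ = 2!·2!·10!/15! = 1/90090; Racah Σ t=0..0: t=0:+1/120960 = 1/120960; ⇒ 3j(2 6 6; 2 1 -3)² = 24/1001, sgn -1
B: Δ = 2!·2!·10!/15! = 1/90090; Racah Σ t=0..0: t=0:+1/69120 = 1/69120; ⇒ 3j(2 6 6; 2 -2 0)² = 4/143, sgn +1
I_A²/I_B² = (24/1001)/(4/143) = 6/7

6/7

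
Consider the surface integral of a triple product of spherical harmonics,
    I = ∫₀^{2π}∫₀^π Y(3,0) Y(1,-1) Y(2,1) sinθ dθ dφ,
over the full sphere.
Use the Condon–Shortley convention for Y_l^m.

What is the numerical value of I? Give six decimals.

Rules hold: Σm=0, L=6 even, 2≤2≤4.
N = 7·3·5 = 105
Δ = 2!·4!·0!/7! = 1/105
Racah Σ t=1..1: t=1:−1/4 = -1/4
⇒ 3j(3 1 2; 0 0 0)² = 3/35, sgn -1
Racah Σ t=0..0: t=0:+1/12 = 1/12
⇒ 3j(3 1 2; 0 -1 1)² = 1/35, sgn -1
4πI² = N·(3j₀)²·(3jₘ)² = 9/35
I = +1·√(0.257143/4π) = 0.14304817

0.143048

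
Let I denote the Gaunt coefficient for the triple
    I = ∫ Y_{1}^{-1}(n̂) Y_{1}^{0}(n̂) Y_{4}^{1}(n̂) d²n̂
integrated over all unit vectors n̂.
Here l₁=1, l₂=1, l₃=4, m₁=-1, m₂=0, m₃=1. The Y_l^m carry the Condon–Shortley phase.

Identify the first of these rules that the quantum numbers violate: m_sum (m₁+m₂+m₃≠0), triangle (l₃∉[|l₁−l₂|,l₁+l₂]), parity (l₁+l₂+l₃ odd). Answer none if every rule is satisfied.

triangle

azimuthal sum: -1 + 0 + 1 = 0  ✓
0 ≤ 4 ≤ 2 (triangle on l)  ✗
L = 1 + 1 + 4 = 6 (even)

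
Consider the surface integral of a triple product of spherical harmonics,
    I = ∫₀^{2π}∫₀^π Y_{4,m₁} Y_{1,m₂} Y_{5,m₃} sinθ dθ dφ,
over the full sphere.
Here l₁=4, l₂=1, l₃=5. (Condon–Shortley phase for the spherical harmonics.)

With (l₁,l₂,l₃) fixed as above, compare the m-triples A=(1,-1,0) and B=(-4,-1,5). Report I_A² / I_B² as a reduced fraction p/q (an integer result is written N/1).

Same 4,1,5: normalisation and zero-m 3j drop out of the ratio.
A: Δ: 0! 8! 2! / 11! → 1/495; sum: t=0:+1/1440 = 1/1440; 3j²(4 1 5; 1 -1 0) = Δ·Π!·Σ² = 2/99  (sign -1)
B: Δ: 0! 8! 2! / 11! → 1/495; sum: t=0:+1/80640 = 1/80640; 3j²(4 1 5; -4 -1 5) = Δ·Π!·Σ² = 1/11  (sign +1)
I_A²/I_B² = (2/99)/(1/11) = 2/9

2/9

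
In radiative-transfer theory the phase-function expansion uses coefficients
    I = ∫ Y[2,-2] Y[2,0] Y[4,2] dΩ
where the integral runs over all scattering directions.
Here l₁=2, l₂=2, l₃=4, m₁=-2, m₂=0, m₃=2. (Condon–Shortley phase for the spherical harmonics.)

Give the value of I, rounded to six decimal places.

m-sum 0 ✓  L=8 even ✓  0≤4≤4 ✓
Π(2lᵢ+1) = 5×5×9 = 225
triangle coeff Δ(2,2,4) = 1/630
Σ_t [0,0]: t=0:+1/16 = 1/16
(3j)²=2/35 [(2 2 4; 0 0 0)], sign=+1
Σ_t [0,0]: t=0:+1/96 = 1/96
(3j)²=1/42 [(2 2 4; -2 0 2)], sign=+1
⇒ 4πI² = 15/49
I = (+1)√(15/49/(4π)) = 0.15607835

0.156078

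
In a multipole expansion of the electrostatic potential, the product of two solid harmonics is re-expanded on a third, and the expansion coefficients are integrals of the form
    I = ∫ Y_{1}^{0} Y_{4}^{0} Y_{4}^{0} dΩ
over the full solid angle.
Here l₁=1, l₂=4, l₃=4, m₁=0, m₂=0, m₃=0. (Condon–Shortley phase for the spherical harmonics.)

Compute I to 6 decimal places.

Σlᵢ=9 odd — θ-integrand is odd under cosθ→−cosθ; I=0

0.000000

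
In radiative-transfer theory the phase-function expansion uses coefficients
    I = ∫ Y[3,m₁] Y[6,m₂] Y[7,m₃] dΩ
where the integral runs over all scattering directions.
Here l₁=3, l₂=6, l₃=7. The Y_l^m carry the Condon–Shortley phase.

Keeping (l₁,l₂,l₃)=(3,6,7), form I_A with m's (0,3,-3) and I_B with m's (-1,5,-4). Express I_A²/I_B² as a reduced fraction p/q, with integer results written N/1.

45/20449

Shared (l₁,l₂,l₃)=(3,6,7): N and (l;000)² cancel in I_A²/I_B².
A: Δ = 2!·4!·10!/17! = 1/2042040; Racah Σ t=0..2: t=0:+1/4354560 t=1:−1/322560 t=2:+1/362880 = -1/8709120; ⇒ 3j(3 6 7; 0 3 -3)² = 3/68068, sgn -1
B: Δ = 2!·4!·10!/17! = 1/2042040; Racah Σ t=1..2: t=1:−1/21772800 t=2:+1/2903040 = 13/43545600; ⇒ 3j(3 6 7; -1 5 -4)² = 143/7140, sgn -1
I_A²/I_B² = (3/68068)/(143/7140) = 45/20449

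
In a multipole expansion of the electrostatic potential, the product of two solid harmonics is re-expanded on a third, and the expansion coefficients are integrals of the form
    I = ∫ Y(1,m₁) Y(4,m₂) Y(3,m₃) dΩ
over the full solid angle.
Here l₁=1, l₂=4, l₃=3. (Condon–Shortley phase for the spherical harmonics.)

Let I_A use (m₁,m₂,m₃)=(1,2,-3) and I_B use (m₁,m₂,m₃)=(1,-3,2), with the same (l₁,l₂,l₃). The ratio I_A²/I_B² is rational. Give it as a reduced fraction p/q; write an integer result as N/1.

1/21

Same 1,4,3: normalisation and zero-m 3j drop out of the ratio.
A: Δ: 2! 0! 6! / 9! → 1/252; sum: t=0:+1/1440 = 1/1440; 3j²(1 4 3; 1 2 -3) = Δ·Π!·Σ² = 1/252  (sign +1)
B: Δ: 2! 0! 6! / 9! → 1/252; sum: t=0:+1/240 = 1/240; 3j²(1 4 3; 1 -3 2) = Δ·Π!·Σ² = 1/12  (sign -1)
I_A²/I_B² = (1/252)/(1/12) = 1/21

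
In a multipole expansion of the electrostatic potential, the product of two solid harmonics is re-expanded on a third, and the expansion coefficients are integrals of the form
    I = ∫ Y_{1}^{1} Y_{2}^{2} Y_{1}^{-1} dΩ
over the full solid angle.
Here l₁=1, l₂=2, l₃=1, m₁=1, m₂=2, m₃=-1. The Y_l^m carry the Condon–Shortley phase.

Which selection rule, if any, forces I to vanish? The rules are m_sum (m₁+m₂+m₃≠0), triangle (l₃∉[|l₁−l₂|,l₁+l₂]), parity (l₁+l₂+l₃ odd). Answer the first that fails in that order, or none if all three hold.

m_sum

azimuthal sum: 1 + 2 − 1 = 2  ✗
1 ≤ 1 ≤ 3 (triangle on l)
L = 1 + 2 + 1 = 4 (even)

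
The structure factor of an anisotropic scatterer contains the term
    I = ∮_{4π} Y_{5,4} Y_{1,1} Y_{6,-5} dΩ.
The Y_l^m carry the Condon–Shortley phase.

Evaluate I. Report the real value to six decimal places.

-0.303018

Checks pass: Σm=0; 12 even; l₃=6∈[4,6].
(2·5+1)(2·1+1)(2·6+1) = 429
Δ: 0! 10! 2! / 13! → 1/858
sum: t=0:+1/14400 = 1/14400
3j²(5 1 6; 0 0 0) = Δ·Π!·Σ² = 6/143  (sign +1)
sum: t=0:+1/725760 = 1/725760
3j²(5 1 6; 4 1 -5) = Δ·Π!·Σ² = 5/78  (sign -1)
combine: 4πI² = 429·6/143·5/78 = 15/13
take √, sign -1: I = -0.30301841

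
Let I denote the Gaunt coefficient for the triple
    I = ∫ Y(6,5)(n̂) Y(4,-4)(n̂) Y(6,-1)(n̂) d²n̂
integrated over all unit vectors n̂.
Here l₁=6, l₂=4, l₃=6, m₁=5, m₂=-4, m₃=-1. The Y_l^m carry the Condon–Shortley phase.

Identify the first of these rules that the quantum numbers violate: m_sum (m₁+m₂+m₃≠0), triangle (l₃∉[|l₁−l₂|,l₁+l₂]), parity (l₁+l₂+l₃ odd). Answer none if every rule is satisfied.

none

azimuthal sum: 5 − 4 − 1 = 0  ✓
2 ≤ 6 ≤ 10 (triangle on l)  ✓
L = 6 + 4 + 6 = 16 (even)  ✓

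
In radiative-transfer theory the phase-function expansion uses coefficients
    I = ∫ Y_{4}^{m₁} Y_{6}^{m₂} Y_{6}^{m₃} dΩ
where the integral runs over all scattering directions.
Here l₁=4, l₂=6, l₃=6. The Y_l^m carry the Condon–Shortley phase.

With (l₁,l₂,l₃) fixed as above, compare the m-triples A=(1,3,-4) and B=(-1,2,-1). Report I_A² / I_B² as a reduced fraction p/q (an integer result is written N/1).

1323/2809

Shared (l₁,l₂,l₃)=(4,6,6): N and (l;000)² cancel in I_A²/I_B².
A: Δ = 4!·4!·8!/17! = 1/15315300; Racah Σ t=1..3: t=1:−1/967680 t=2:+1/120960 t=3:−1/207360 = 1/414720; ⇒ 3j(4 6 6; 1 3 -4)² = 21/4862, sgn +1
B: Δ = 4!·4!·8!/17! = 1/15315300; Racah Σ t=1..4: t=1:−1/725760 t=2:+1/34560 t=3:−1/17280 t=4:+1/82944 = -53/2903040; ⇒ 3j(4 6 6; -1 2 -1)² = 2809/306306, sgn +1
I_A²/I_B² = (21/4862)/(2809/306306) = 1323/2809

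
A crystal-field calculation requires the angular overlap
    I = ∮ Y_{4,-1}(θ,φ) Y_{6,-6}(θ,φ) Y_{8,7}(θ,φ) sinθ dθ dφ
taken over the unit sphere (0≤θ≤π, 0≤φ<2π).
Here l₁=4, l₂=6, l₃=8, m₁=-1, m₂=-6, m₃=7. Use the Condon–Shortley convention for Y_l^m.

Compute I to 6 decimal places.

Rules hold: Σm=0, L=18 even, 2≤8≤10.
N = 9·13·17 = 1989
Δ = 2!·6!·10!/19! = 1/23279256
Racah Σ t=0..2: t=0:+1/1658880 t=1:−1/518400 t=2:+1/1658880 = -1/1382400
⇒ 3j(4 6 8; 0 0 0)² = 504/46189, sgn -1
Racah Σ t=0..0: t=0:+1/870912000 = 1/870912000
⇒ 3j(4 6 8; -1 -6 7)² = 33/1292, sgn -1
4πI² = N·(3j₀)²·(3jₘ)² = 3402/6137
I = +1·√(0.554343/4π) = 0.21003137

0.210031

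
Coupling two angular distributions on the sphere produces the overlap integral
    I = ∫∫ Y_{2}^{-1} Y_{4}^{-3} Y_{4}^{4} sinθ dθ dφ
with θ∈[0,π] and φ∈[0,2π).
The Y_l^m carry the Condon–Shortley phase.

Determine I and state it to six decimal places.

0.198645

m-sum 0 ✓  L=10 even ✓  2≤4≤6 ✓
Π(2lᵢ+1) = 5×9×9 = 405
triangle coeff Δ(2,4,4) = 1/13860
Σ_t [0,2]: t=0:+1/192 t=1:−1/36 t=2:+1/192 = -5/288
(3j)²=20/693 [(2 4 4; 0 0 0)], sign=-1
Σ_t [1,1]: t=1:−1/1440 = -1/1440
(3j)²=7/165 [(2 4 4; -1 -3 4)], sign=-1
⇒ 4πI² = 60/121
I = (+1)√(60/121/(4π)) = 0.19864517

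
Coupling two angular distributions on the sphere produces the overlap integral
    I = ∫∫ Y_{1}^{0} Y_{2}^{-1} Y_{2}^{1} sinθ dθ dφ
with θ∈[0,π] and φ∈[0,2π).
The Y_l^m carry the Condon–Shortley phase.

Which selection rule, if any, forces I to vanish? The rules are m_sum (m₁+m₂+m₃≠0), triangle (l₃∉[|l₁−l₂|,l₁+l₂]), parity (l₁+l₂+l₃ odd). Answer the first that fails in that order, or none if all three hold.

parity

azimuthal sum: 0 − 1 + 1 = 0  ✓
1 ≤ 2 ≤ 3 (triangle on l)  ✓
L = 1 + 2 + 2 = 5 (odd)  ✗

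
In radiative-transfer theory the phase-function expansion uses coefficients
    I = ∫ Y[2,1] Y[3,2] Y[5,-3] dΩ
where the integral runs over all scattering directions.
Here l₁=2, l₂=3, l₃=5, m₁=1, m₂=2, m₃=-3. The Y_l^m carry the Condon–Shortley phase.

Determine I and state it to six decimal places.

-0.253584

m-sum 0 ✓  L=10 even ✓  1≤5≤5 ✓
Π(2lᵢ+1) = 5×7×11 = 385
triangle coeff Δ(2,3,5) = 1/2310
Σ_t [0,0]: t=0:+1/144 = 1/144
(3j)²=10/231 [(2 3 5; 0 0 0)], sign=-1
Σ_t [0,0]: t=0:+1/720 = 1/720
(3j)²=8/165 [(2 3 5; 1 2 -3)], sign=+1
⇒ 4πI² = 80/99
I = (-1)√(80/99/(4π)) = -0.25358436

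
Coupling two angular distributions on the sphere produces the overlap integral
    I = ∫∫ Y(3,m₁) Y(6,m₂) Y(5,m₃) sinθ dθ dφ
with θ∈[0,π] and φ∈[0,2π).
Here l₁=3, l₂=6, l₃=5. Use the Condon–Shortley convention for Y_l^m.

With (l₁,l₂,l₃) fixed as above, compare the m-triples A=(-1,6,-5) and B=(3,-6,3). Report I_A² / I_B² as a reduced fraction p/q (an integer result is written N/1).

l's match ⇒ only the (l;m) 3-j factors differ between A and B.
A: triangle coeff Δ(3,6,5) = 1/675675; Σ_t [4,4]: t=4:+1/1935360 = 1/1935360; (3j)²=3/91 [(3 6 5; -1 6 -5)], sign=+1
B: triangle coeff Δ(3,6,5) = 1/675675; Σ_t [0,0]: t=0:+1/1935360 = 1/1935360; (3j)²=1/91 [(3 6 5; 3 -6 3)], sign=+1
I_A²/I_B² = (3/91)/(1/91) = 3/1

3/1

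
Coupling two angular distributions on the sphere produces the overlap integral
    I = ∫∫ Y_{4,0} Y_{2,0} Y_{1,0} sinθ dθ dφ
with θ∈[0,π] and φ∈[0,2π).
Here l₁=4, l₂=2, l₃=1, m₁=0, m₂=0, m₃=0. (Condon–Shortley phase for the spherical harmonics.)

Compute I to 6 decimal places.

triangle: need 2≤l₃≤6, have 1; I=0

0.000000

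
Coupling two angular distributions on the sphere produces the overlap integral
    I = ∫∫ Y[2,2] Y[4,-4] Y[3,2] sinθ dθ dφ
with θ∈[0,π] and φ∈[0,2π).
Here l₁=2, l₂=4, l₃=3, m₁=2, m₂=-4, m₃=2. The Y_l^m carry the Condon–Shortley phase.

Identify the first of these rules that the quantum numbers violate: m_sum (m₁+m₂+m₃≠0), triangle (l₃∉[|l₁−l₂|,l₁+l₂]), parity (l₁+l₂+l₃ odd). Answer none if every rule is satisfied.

parity

Σmᵢ = 0  ✓
l₃∈[|l₁−l₂|,l₁+l₂]=[2,6], have l₃=3  ✓
Σlᵢ = 9 ⇒ odd  ✗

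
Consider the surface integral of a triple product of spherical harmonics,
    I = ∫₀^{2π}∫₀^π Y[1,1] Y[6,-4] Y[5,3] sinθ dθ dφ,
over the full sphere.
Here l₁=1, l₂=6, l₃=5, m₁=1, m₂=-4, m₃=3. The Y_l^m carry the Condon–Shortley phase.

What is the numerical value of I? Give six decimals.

0.274090

Checks pass: Σm=0; 12 even; l₃=5∈[5,7].
(2·1+1)(2·6+1)(2·5+1) = 429
Δ: 2! 0! 10! / 13! → 1/858
sum: t=1:−1/14400 = -1/14400
3j²(1 6 5; 0 0 0) = Δ·Π!·Σ² = 6/143  (sign +1)
sum: t=0:+1/161280 = 1/161280
3j²(1 6 5; 1 -4 3) = Δ·Π!·Σ² = 15/286  (sign +1)
combine: 4πI² = 429·6/143·15/286 = 135/143
take √, sign +1: I = 0.27409047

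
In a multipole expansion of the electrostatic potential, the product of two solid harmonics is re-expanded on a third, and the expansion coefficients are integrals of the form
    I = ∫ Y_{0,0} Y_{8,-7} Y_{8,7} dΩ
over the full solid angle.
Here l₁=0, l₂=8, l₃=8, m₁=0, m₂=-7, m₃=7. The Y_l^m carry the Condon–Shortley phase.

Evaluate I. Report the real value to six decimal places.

m-sum 0 ✓  L=16 even ✓  8≤8≤8 ✓
Π(2lᵢ+1) = 1×17×17 = 289
triangle coeff Δ(0,8,8) = 1/17
Σ_t [0,0]: t=0:+1/1625702400 = 1/1625702400
(3j)²=1/17 [(0 8 8; 0 0 0)], sign=+1
Σ_t [0,0]: t=0:+1/1307674368000 = 1/1307674368000
(3j)²=1/17 [(0 8 8; 0 -7 7)], sign=-1
⇒ 4πI² = 1/1
I = (-1)√(1/1/(4π)) = -0.28209479

-0.282095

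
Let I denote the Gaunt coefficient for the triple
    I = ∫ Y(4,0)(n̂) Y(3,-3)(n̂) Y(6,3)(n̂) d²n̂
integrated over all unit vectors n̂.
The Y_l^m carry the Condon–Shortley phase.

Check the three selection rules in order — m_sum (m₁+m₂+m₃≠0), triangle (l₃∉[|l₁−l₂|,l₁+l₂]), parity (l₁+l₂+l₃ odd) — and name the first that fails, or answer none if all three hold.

parity

Σmᵢ = 0  ✓
l₃∈[|l₁−l₂|,l₁+l₂]=[1,7], have l₃=6  ✓
Σlᵢ = 13 ⇒ odd  ✗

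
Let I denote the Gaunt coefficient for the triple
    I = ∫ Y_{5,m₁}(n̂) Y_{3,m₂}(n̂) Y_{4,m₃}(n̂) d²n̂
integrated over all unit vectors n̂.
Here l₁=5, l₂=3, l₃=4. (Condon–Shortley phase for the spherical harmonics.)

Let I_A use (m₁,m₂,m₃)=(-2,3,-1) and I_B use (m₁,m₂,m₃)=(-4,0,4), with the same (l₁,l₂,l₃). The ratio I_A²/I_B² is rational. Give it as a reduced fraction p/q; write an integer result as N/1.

Shared (l₁,l₂,l₃)=(5,3,4): N and (l;000)² cancel in I_A²/I_B².
A: Δ = 4!·6!·2!/13! = 1/180180; Racah Σ t=4..4: t=4:+1/1728 = 1/1728; ⇒ 3j(5 3 4; -2 3 -1)² = 25/858, sgn -1
B: Δ = 4!·6!·2!/13! = 1/180180; Racah Σ t=3..3: t=3:−1/8640 = -1/8640; ⇒ 3j(5 3 4; -4 0 4)² = 28/715, sgn -1
I_A²/I_B² = (25/858)/(28/715) = 125/168

125/168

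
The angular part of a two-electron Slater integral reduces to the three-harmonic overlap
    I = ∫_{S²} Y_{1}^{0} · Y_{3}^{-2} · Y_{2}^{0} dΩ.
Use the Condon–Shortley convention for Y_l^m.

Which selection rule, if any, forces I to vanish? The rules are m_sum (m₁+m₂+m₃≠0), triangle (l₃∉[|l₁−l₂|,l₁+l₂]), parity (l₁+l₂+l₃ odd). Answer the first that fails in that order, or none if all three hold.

m_sum

azimuthal sum: 0 − 2 + 0 = -2  ✗
2 ≤ 2 ≤ 4 (triangle on l)
L = 1 + 3 + 2 = 6 (even)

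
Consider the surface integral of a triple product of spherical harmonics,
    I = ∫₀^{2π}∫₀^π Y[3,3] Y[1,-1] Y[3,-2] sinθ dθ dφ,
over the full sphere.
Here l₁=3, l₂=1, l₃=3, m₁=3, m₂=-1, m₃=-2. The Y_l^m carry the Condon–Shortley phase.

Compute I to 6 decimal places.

Σlᵢ=7 odd — θ-integrand is odd under cosθ→−cosθ; I=0

0.000000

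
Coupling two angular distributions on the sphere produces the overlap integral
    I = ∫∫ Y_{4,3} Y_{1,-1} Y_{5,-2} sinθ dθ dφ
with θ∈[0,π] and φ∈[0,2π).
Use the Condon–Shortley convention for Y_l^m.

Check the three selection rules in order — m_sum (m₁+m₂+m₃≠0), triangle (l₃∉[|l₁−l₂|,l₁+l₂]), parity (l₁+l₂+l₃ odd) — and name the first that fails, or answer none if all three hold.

m₁+m₂+m₃ = 3 − 1 − 2 = 0  ✓
triangle: |4−1|=3 ≤ l₃=5 ≤ 4+1=5  ✓
parity: l₁+l₂+l₃ = 10 is even  ✓

none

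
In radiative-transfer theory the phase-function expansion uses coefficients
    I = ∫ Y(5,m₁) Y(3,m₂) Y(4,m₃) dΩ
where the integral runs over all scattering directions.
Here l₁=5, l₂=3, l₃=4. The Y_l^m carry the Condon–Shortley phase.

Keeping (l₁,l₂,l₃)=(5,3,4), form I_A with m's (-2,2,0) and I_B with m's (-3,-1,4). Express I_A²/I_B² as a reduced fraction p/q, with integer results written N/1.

l's match ⇒ only the (l;m) 3-j factors differ between A and B.
A: triangle coeff Δ(5,3,4) = 1/180180; Σ_t [3,4]: t=3:−1/576 t=4:+1/864 = -1/1728; (3j)²=5/1287 [(5 3 4; -2 2 0)], sign=-1
B: triangle coeff Δ(5,3,4) = 1/180180; Σ_t [2,2]: t=2:+1/5760 = 1/5760; (3j)²=56/2145 [(5 3 4; -3 -1 4)], sign=+1
I_A²/I_B² = (5/1287)/(56/2145) = 25/168

25/168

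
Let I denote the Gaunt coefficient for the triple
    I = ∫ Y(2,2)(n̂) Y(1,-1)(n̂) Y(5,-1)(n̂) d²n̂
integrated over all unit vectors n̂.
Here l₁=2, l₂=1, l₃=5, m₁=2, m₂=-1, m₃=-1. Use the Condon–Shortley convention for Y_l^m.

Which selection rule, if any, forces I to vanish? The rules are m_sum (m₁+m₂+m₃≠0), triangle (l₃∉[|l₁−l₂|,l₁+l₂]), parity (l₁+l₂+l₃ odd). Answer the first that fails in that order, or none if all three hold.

triangle

azimuthal sum: 2 − 1 − 1 = 0  ✓
1 ≤ 5 ≤ 3 (triangle on l)  ✗
L = 2 + 1 + 5 = 8 (even)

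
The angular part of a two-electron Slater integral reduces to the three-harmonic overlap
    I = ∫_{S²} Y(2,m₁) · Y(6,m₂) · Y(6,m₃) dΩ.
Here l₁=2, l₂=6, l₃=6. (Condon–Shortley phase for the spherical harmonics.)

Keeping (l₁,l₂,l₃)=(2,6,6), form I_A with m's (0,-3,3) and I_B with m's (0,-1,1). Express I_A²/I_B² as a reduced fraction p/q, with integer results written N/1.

Same 2,6,6: normalisation and zero-m 3j drop out of the ratio.
A: Δ: 2! 2! 10! / 15! → 1/90090; sum: t=0:+1/120960 t=1:−1/80640 t=2:+1/1451520 = -1/290304; 3j²(2 6 6; 0 -3 3) = Δ·Π!·Σ² = 5/2002  (sign +1)
B: Δ: 2! 2! 10! / 15! → 1/90090; sum: t=0:+1/57600 t=1:−1/17280 t=2:+1/120960 = -13/403200; 3j²(2 6 6; 0 -1 1) = Δ·Π!·Σ² = 13/770  (sign +1)
I_A²/I_B² = (5/2002)/(13/770) = 25/169

25/169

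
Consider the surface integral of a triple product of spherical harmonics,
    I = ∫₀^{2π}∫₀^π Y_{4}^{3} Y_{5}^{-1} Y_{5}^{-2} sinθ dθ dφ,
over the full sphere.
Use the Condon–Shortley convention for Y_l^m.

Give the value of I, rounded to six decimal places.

-0.048522

m-sum 0 ✓  L=14 even ✓  1≤5≤9 ✓
Π(2lᵢ+1) = 9×11×11 = 1089
triangle coeff Δ(4,5,5) = 1/3153150
Σ_t [0,4]: t=0:+1/69120 t=1:−1/1728 t=2:+1/576 t=3:−1/1728 t=4:+1/69120 = 7/11520
(3j)²=2/143 [(4 5 5; 0 0 0)], sign=-1
Σ_t [0,1]: t=0:+1/6912 t=1:−1/5184 = -1/20736
(3j)²=5/2574 [(4 5 5; 3 -1 -2)], sign=+1
⇒ 4πI² = 5/169
I = (-1)√(5/169/(4π)) = -0.04852178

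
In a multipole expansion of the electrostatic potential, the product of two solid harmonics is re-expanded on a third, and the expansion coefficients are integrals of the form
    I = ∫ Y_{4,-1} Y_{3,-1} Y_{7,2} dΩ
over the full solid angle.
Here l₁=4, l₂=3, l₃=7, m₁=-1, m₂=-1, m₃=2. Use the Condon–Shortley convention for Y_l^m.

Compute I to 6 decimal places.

Checks pass: Σm=0; 14 even; l₃=7∈[1,7].
(2·4+1)(2·3+1)(2·7+1) = 945
Δ: 0! 8! 6! / 15! → 1/45045
sum: t=0:+1/20736 = 1/20736
3j²(4 3 7; 0 0 0) = Δ·Π!·Σ² = 35/1287  (sign -1)
sum: t=0:+1/34560 = 1/34560
3j²(4 3 7; -1 -1 2) = Δ·Π!·Σ² = 4/143  (sign -1)
combine: 4πI² = 945·35/1287·4/143 = 14700/20449
take √, sign +1: I = 0.23917605

0.239176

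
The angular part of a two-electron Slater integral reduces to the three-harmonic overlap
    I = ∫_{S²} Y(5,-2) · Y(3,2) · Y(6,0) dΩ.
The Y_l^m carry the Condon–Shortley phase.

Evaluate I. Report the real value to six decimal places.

-0.165130

Rules hold: Σm=0, L=14 even, 2≤6≤8.
N = 11·7·13 = 1001
Δ = 2!·8!·4!/15! = 1/675675
Racah Σ t=0..2: t=0:+1/8640 t=1:−1/2304 t=2:+1/8640 = -7/34560
⇒ 3j(5 3 6; 0 0 0)² = 7/429, sgn -1
Racah Σ t=1..2: t=1:−1/34560 t=2:+1/8640 = 1/11520
⇒ 3j(5 3 6; -2 2 0)² = 3/143, sgn +1
4πI² = N·(3j₀)²·(3jₘ)² = 49/143
I = -1·√(0.342657/4π) = -0.16512966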